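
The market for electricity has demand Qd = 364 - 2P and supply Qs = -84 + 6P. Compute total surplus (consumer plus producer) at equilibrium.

Equilibrium: 364 - 2P = -84 + 6P gives P* = 56, Q* = 252.
Demand choke price: P = 182; supply starts at P = 14.
CS = ½(182 − 56)(252) = 15876; PS = ½(56 − 14)(252) = 5292.

Total surplus = 21168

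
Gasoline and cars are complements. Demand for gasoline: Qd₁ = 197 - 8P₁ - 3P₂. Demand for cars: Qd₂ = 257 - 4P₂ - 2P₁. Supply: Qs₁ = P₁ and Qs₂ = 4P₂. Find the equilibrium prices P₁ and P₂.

Market 1: 197 - 8P₁ - 3P₂ = P₁ → 9P₁ + 3P₂ = 197.
Market 2: 8P₂ + 2P₁ = 257.
Eliminating P₂: 8×(1) − 3×(2) gives 66P₁ = 805, so P₁ = 805/66.
Back-substitute into (2): P₂ = (257 − 2×805/66) / 8 = 1919/66.

P₁ = 805/66, P₂ = 1919/66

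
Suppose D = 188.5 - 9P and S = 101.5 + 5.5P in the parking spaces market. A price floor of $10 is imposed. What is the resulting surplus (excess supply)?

Surplus = 58

Equilibrium price would be P* = 6, so the floor at 10 binds.
At P = 10: D = 98.5, S = 156.5.
Surplus = 156.5 − 98.5 = 58.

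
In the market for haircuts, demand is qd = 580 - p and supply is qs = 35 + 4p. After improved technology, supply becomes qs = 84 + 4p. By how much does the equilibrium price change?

Δp = -9.8

Original equilibrium: p* = 109, q* = 471.
New equilibrium: 580 - p = 84 + 4p, so 496 = 5p and p' = 99.2; q' = 580 − 1(99.2) = 480.8.
Change in price: 99.2 − 109 = -9.8.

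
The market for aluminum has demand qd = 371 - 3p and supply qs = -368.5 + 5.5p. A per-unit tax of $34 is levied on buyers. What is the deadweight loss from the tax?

Pre-tax equilibrium: p* = 87, q* = 110.
Tax on buyers shifts demand to qd = 371 − 3(p + 34) = 269 - 3p.
269 - 3p = -368.5 + 5.5p gives seller price ps = 75; buyers pay pb = 75 + 34 = 109.
New quantity: q = 371 − 3(109) = 44.
DWL = ½ × 34 × (110 − 44) = 1122.

Deadweight loss = 1122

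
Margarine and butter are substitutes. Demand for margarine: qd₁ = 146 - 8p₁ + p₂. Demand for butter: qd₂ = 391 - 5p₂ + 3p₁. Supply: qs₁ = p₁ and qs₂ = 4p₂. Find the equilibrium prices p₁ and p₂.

p₁ = 1705/78, p₂ = 1319/26

Market 1: 146 - 8p₁ + p₂ = p₁ → 9p₁ - p₂ = 146.
Market 2: 9p₂ - 3p₁ = 391.
Eliminating p₂: 9×(1) + 1×(2) gives 78p₁ = 1705, so p₁ = 1705/78.
Back-substitute into (2): p₂ = (391 + 3×1705/78) / 9 = 1319/26.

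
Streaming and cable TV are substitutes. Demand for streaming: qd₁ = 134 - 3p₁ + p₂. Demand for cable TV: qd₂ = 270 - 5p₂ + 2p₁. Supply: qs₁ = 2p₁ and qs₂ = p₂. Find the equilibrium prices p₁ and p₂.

p₁ = 537/14, p₂ = 809/14

Market 1: 134 - 3p₁ + p₂ = 2p₁ → 5p₁ - p₂ = 134.
Market 2: 6p₂ - 2p₁ = 270.
Eliminating p₂: 6×(1) + 1×(2) gives 28p₁ = 1074, so p₁ = 537/14.
Back-substitute into (2): p₂ = (270 + 2×537/14) / 6 = 809/14.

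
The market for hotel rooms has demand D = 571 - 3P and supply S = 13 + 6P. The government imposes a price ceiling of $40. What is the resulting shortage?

Shortage = 198

Equilibrium price would be P* = 62, so the ceiling at 40 binds.
At P = 40: D = 571 − 3(40) = 451, S = 13 + 6(40) = 253.
Shortage = 451 − 253 = 198.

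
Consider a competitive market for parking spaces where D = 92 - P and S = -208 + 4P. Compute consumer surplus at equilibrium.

Consumer surplus = 512

Equilibrium: 92 - P = -208 + 4P gives P* = 60, Q* = 32.
Demand choke price (D = 0): P = 92.
CS = ½(92 − 60)(32) = 512.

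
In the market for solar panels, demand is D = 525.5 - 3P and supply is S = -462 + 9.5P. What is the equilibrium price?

P* = 79

Set D = S: 525.5 - 3P = -462 + 9.5P.
987.5 = 12.5P, so P* = 79.
Q* = 525.5 − 3(79) = 288.5.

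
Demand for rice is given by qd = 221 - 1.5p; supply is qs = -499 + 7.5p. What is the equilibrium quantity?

Set qd = qs: 221 - 1.5p = -499 + 7.5p.
720 = 9p, so p* = 80.
q* = 221 − 1.5(80) = 101.

q* = 101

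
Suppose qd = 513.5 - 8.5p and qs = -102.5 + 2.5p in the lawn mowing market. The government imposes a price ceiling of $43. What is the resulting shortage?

Shortage = 143

Equilibrium price would be p* = 56, so the ceiling at 43 binds.
At p = 43: qd = 513.5 − 8.5(43) = 148, qs = -102.5 + 2.5(43) = 5.
Shortage = 148 − 5 = 143.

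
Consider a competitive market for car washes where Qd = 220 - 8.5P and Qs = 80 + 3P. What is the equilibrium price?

P* = 280/23

Set Qd = Qs: 220 - 8.5P = 80 + 3P.
140 = 11.5P, so P* = 280/23.
Q* = 220 − 8.5(280/23) = 2680/23.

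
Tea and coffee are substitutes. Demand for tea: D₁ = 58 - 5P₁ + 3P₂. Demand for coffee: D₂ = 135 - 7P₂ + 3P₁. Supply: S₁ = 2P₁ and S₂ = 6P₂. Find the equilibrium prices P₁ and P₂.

P₁ = 1159/82, P₂ = 1119/82

Market 1: 58 - 5P₁ + 3P₂ = 2P₁ → 7P₁ - 3P₂ = 58.
Market 2: 13P₂ - 3P₁ = 135.
Eliminating P₂: 13×(1) + 3×(2) gives 82P₁ = 1159, so P₁ = 1159/82.
Back-substitute into (2): P₂ = (135 + 3×1159/82) / 13 = 1119/82.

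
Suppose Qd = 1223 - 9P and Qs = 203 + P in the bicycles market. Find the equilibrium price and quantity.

Set Qd = Qs: 1223 - 9P = 203 + P.
1020 = 10P, so P* = 102.
Q* = 1223 − 9(102) = 305.

P* = 102, Q* = 305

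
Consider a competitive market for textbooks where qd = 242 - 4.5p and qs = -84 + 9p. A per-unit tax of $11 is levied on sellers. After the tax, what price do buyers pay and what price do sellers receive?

Buyers pay 850/27, sellers receive 553/27

Pre-tax equilibrium: p* = 652/27, q* = 400/3.
Tax on sellers shifts supply to qs = -84 + 9(p − 11) = -183 + 9p.
242 - 4.5p = -183 + 9p gives buyer price pb = 850/27; sellers receive ps = 850/27 − 11 = 553/27.
New quantity: q = 242 − 4.5(850/27) = 301/3.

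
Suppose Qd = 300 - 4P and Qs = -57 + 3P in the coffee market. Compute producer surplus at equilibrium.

Producer surplus = 1536

Equilibrium: 300 - 4P = -57 + 3P gives P* = 51, Q* = 96.
Supply starts at P = 19 (where Qs = 0).
PS = ½(51 − 19)(96) = 1536.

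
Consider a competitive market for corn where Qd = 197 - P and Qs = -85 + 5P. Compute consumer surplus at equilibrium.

Consumer surplus = 11250

Equilibrium: 197 - P = -85 + 5P gives P* = 47, Q* = 150.
Demand choke price (Qd = 0): P = 197.
CS = ½(197 − 47)(150) = 11250.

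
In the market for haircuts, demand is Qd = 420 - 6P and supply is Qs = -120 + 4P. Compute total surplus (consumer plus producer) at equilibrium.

Equilibrium: 420 - 6P = -120 + 4P gives P* = 54, Q* = 96.
Demand choke price: P = 70; supply starts at P = 30.
CS = ½(70 − 54)(96) = 768; PS = ½(54 − 30)(96) = 1152.

Total surplus = 1920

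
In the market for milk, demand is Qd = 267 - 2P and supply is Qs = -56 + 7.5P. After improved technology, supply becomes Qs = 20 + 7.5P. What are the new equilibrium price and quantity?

P' = 26, Q' = 215

Original equilibrium: P* = 34, Q* = 199.
New equilibrium: 267 - 2P = 20 + 7.5P, so 247 = 9.5P and P' = 26; Q' = 267 − 2(26) = 215.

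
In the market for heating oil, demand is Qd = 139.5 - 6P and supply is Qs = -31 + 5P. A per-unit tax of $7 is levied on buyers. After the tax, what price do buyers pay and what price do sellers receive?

Pre-tax equilibrium: P* = 15.5, Q* = 46.5.
Tax on buyers shifts demand to Qd = 139.5 − 6(P + 7) = 97.5 - 6P.
97.5 - 6P = -31 + 5P gives seller price Ps = 257/22; buyers pay Pb = 257/22 + 7 = 411/22.
New quantity: Q = 139.5 − 6(411/22) = 603/22.

Buyers pay 411/22, sellers receive 257/22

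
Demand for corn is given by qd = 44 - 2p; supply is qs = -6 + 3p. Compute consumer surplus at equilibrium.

Equilibrium: 44 - 2p = -6 + 3p gives p* = 10, q* = 24.
Demand choke price (qd = 0): p = 22.
CS = ½(22 − 10)(24) = 144.

Consumer surplus = 144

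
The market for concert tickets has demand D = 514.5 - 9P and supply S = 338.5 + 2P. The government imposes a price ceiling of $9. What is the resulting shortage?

Equilibrium price would be P* = 16, so the ceiling at 9 binds.
At P = 9: D = 514.5 − 9(9) = 433.5, S = 338.5 + 2(9) = 356.5.
Shortage = 433.5 − 356.5 = 77.

Shortage = 77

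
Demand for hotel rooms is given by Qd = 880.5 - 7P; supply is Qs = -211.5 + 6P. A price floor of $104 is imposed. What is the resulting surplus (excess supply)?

Surplus = 260

Equilibrium price would be P* = 84, so the floor at 104 binds.
At P = 104: Qd = 152.5, Qs = 412.5.
Surplus = 412.5 − 152.5 = 260.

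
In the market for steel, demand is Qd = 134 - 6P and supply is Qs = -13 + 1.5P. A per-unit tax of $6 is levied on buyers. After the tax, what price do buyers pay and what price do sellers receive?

Buyers pay $20.8, sellers receive $14.8

Pre-tax equilibrium: P* = 19.6, Q* = 16.4.
Tax on buyers shifts demand to Qd = 134 − 6(P + 6) = 98 - 6P.
98 - 6P = -13 + 1.5P gives seller price Ps = 14.8; buyers pay Pb = 14.8 + 6 = 20.8.
New quantity: Q = 134 − 6(20.8) = 9.2.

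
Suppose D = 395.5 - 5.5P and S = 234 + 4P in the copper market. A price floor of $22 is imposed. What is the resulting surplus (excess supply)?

Equilibrium price would be P* = 17, so the floor at 22 binds.
At P = 22: D = 274.5, S = 322.
Surplus = 322 − 274.5 = 47.5.

Surplus = 47.5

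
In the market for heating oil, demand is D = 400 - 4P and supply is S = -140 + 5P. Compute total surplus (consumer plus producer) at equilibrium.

Equilibrium: 400 - 4P = -140 + 5P gives P* = 60, Q* = 160.
Demand choke price: P = 100; supply starts at P = 28.
CS = ½(100 − 60)(160) = 3200; PS = ½(60 − 28)(160) = 2560.

Total surplus = 5760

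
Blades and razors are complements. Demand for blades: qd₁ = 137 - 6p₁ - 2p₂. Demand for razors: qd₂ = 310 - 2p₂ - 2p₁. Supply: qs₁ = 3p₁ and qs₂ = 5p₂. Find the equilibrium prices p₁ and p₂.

p₁ = 339/59, p₂ = 2516/59

Market 1: 137 - 6p₁ - 2p₂ = 3p₁ → 9p₁ + 2p₂ = 137.
Market 2: 7p₂ + 2p₁ = 310.
Eliminating p₂: 7×(1) − 2×(2) gives 59p₁ = 339, so p₁ = 339/59.
Back-substitute into (2): p₂ = (310 − 2×339/59) / 7 = 2516/59.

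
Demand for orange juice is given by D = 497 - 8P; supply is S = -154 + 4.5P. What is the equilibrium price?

P* = 52.08

Set D = S: 497 - 8P = -154 + 4.5P.
651 = 12.5P, so P* = 52.08.
Q* = 497 − 8(52.08) = 80.36.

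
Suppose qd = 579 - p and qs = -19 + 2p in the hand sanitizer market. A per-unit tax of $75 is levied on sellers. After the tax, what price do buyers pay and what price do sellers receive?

Pre-tax equilibrium: p* = 598/3, q* = 1139/3.
Tax on sellers shifts supply to qs = -19 + 2(p − 75) = -169 + 2p.
579 - p = -169 + 2p gives buyer price pb = 748/3; sellers receive ps = 748/3 − 75 = 523/3.
New quantity: q = 579 − 1(748/3) = 989/3.

Buyers pay 748/3, sellers receive 523/3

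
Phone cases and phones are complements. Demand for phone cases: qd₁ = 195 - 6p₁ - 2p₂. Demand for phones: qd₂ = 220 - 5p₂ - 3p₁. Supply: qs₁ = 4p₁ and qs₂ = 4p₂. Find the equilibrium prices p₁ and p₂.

p₁ = 1315/84, p₂ = 1615/84

Market 1: 195 - 6p₁ - 2p₂ = 4p₁ → 10p₁ + 2p₂ = 195.
Market 2: 9p₂ + 3p₁ = 220.
Eliminating p₂: 9×(1) − 2×(2) gives 84p₁ = 1315, so p₁ = 1315/84.
Back-substitute into (2): p₂ = (220 − 3×1315/84) / 9 = 1615/84.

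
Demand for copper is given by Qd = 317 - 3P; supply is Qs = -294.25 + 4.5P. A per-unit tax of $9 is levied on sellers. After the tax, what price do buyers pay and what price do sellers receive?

Buyers pay $86.9, sellers receive $77.9

Pre-tax equilibrium: P* = 81.5, Q* = 72.5.
Tax on sellers shifts supply to Qs = -294.25 + 4.5(P − 9) = -334.75 + 4.5P.
317 - 3P = -334.75 + 4.5P gives buyer price Pb = 86.9; sellers receive Ps = 86.9 − 9 = 77.9.
New quantity: Q = 317 − 3(86.9) = 56.3.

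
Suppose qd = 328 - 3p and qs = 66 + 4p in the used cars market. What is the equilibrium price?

Set qd = qs: 328 - 3p = 66 + 4p.
262 = 7p, so p* = 262/7.
q* = 328 − 3(262/7) = 1510/7.

p* = 262/7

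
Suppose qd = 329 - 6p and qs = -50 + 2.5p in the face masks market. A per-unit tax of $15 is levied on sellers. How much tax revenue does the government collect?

Pre-tax equilibrium: p* = 758/17, q* = 1045/17.
Tax on sellers shifts supply to qs = -50 + 2.5(p − 15) = -87.5 + 2.5p.
329 - 6p = -87.5 + 2.5p gives buyer price pb = 49; sellers receive ps = 49 − 15 = 34.
New quantity: q = 329 − 6(49) = 35.
Revenue = 15 × 35 = 525.

Tax revenue = 525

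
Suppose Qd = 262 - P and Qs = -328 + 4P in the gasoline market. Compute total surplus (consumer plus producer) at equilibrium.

Total surplus = 12960

Equilibrium: 262 - P = -328 + 4P gives P* = 118, Q* = 144.
Demand choke price: P = 262; supply starts at P = 82.
CS = ½(262 − 118)(144) = 10368; PS = ½(118 − 82)(144) = 2592.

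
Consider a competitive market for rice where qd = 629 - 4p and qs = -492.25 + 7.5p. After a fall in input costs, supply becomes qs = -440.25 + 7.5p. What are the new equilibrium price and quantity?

Original equilibrium: p* = 97.5, q* = 239.
New equilibrium: 629 - 4p = -440.25 + 7.5p, so 1069.25 = 11.5p and p' = 4277/46; q' = 629 − 4(4277/46) = 5913/23.

p' = 4277/46, q' = 5913/23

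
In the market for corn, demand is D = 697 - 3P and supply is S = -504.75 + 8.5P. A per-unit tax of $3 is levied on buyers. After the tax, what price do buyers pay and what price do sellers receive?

Buyers pay 4909/46, sellers receive 4771/46

Pre-tax equilibrium: P* = 104.5, Q* = 383.5.
Tax on buyers shifts demand to D = 697 − 3(P + 3) = 688 - 3P.
688 - 3P = -504.75 + 8.5P gives seller price Ps = 4771/46; buyers pay Pb = 4771/46 + 3 = 4909/46.
New quantity: Q = 697 − 3(4909/46) = 17335/46.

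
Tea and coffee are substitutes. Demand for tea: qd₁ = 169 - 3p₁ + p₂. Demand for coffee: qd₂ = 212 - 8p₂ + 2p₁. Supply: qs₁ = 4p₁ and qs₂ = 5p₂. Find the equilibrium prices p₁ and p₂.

p₁ = 2409/89, p₂ = 1822/89

Market 1: 169 - 3p₁ + p₂ = 4p₁ → 7p₁ - p₂ = 169.
Market 2: 13p₂ - 2p₁ = 212.
Eliminating p₂: 13×(1) + 1×(2) gives 89p₁ = 2409, so p₁ = 2409/89.
Back-substitute into (2): p₂ = (212 + 2×2409/89) / 13 = 1822/89.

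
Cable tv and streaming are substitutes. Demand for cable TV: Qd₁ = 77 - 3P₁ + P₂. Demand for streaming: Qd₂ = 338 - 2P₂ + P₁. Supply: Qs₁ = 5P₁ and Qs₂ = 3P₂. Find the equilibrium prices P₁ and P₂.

P₁ = 241/13, P₂ = 927/13

Market 1: 77 - 3P₁ + P₂ = 5P₁ → 8P₁ - P₂ = 77.
Market 2: 5P₂ - P₁ = 338.
Eliminating P₂: 5×(1) + 1×(2) gives 39P₁ = 723, so P₁ = 241/13.
Back-substitute into (2): P₂ = (338 + 1×241/13) / 5 = 927/13.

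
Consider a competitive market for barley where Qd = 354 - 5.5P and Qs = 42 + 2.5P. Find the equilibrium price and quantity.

P* = 39, Q* = 139.5

Set Qd = Qs: 354 - 5.5P = 42 + 2.5P.
312 = 8P, so P* = 39.
Q* = 354 − 5.5(39) = 139.5.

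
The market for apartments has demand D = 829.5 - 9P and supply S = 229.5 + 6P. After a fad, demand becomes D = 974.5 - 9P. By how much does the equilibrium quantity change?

Original equilibrium: P* = 40, Q* = 469.5.
New equilibrium: 974.5 - 9P = 229.5 + 6P, so 745 = 15P and P' = 149/3; Q' = 974.5 − 9(149/3) = 527.5.
Change in quantity: 527.5 − 469.5 = 58.

ΔQ = 58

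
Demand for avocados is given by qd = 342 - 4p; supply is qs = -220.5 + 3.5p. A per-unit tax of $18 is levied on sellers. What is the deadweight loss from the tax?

Deadweight loss = 302.4

Pre-tax equilibrium: p* = 75, q* = 42.
Tax on sellers shifts supply to qs = -220.5 + 3.5(p − 18) = -283.5 + 3.5p.
342 - 4p = -283.5 + 3.5p gives buyer price pb = 83.4; sellers receive ps = 83.4 − 18 = 65.4.
New quantity: q = 342 − 4(83.4) = 8.4.
DWL = ½ × 18 × (42 − 8.4) = 302.4.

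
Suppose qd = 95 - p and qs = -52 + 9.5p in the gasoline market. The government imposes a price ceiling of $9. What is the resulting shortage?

Equilibrium price would be p* = 14, so the ceiling at 9 binds.
At p = 9: qd = 95 − 1(9) = 86, qs = -52 + 9.5(9) = 33.5.
Shortage = 86 − 33.5 = 52.5.

Shortage = 52.5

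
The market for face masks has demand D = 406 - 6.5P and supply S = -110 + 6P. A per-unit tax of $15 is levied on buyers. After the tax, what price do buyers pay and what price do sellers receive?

Buyers pay $48.48, sellers receive $33.48

Pre-tax equilibrium: P* = 41.28, Q* = 137.68.
Tax on buyers shifts demand to D = 406 − 6.5(P + 15) = 308.5 - 6.5P.
308.5 - 6.5P = -110 + 6P gives seller price Ps = 33.48; buyers pay Pb = 33.48 + 15 = 48.48.
New quantity: Q = 406 − 6.5(48.48) = 90.88.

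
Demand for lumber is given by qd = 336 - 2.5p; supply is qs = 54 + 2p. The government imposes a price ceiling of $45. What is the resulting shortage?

Shortage = 79.5

Equilibrium price would be p* = 188/3, so the ceiling at 45 binds.
At p = 45: qd = 336 − 2.5(45) = 223.5, qs = 54 + 2(45) = 144.
Shortage = 223.5 − 144 = 79.5.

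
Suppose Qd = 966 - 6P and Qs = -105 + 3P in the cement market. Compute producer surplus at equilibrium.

Equilibrium: 966 - 6P = -105 + 3P gives P* = 119, Q* = 252.
Supply starts at P = 35 (where Qs = 0).
PS = ½(119 − 35)(252) = 10584.

Producer surplus = 10584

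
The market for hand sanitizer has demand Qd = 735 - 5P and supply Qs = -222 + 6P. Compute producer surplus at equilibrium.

Producer surplus = 7500

Equilibrium: 735 - 5P = -222 + 6P gives P* = 87, Q* = 300.
Supply starts at P = 37 (where Qs = 0).
PS = ½(87 − 37)(300) = 7500.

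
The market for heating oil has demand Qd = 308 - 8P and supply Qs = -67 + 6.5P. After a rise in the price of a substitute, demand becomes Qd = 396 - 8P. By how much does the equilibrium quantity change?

ΔQ = 1144/29

Original equilibrium: P* = 750/29, Q* = 2932/29.
New equilibrium: 396 - 8P = -67 + 6.5P, so 463 = 14.5P and P' = 926/29; Q' = 396 − 8(926/29) = 4076/29.
Change in quantity: 4076/29 − 2932/29 = 1144/29.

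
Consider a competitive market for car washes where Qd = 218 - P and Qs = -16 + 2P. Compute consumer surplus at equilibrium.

Equilibrium: 218 - P = -16 + 2P gives P* = 78, Q* = 140.
Demand choke price (Qd = 0): P = 218.
CS = ½(218 − 78)(140) = 9800.

Consumer surplus = 9800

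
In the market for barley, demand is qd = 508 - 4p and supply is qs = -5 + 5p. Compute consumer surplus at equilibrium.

Equilibrium: 508 - 4p = -5 + 5p gives p* = 57, q* = 280.
Demand choke price (qd = 0): p = 127.
CS = ½(127 − 57)(280) = 9800.

Consumer surplus = 9800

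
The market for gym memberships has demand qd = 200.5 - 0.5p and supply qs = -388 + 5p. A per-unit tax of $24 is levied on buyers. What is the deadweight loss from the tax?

Pre-tax equilibrium: p* = 107, q* = 147.
Tax on buyers shifts demand to qd = 200.5 − 0.5(p + 24) = 188.5 - 0.5p.
188.5 - 0.5p = -388 + 5p gives seller price ps = 1153/11; buyers pay pb = 1153/11 + 24 = 1417/11.
New quantity: q = 200.5 − 0.5(1417/11) = 1497/11.
DWL = ½ × 24 × (147 − 1497/11) = 1440/11.

Deadweight loss = 1440/11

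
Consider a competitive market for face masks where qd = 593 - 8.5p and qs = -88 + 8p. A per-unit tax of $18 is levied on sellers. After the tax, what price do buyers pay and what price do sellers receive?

Buyers pay $50, sellers receive $32

Pre-tax equilibrium: p* = 454/11, q* = 2664/11.
Tax on sellers shifts supply to qs = -88 + 8(p − 18) = -232 + 8p.
593 - 8.5p = -232 + 8p gives buyer price pb = 50; sellers receive ps = 50 − 18 = 32.
New quantity: q = 593 − 8.5(50) = 168.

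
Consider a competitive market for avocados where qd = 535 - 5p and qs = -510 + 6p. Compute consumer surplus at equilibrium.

Equilibrium: 535 - 5p = -510 + 6p gives p* = 95, q* = 60.
Demand choke price (qd = 0): p = 107.
CS = ½(107 − 95)(60) = 360.

Consumer surplus = 360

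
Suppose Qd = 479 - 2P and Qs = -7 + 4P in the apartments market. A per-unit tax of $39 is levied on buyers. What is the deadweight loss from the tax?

Deadweight loss = 1014

Pre-tax equilibrium: P* = 81, Q* = 317.
Tax on buyers shifts demand to Qd = 479 − 2(P + 39) = 401 - 2P.
401 - 2P = -7 + 4P gives seller price Ps = 68; buyers pay Pb = 68 + 39 = 107.
New quantity: Q = 479 − 2(107) = 265.
DWL = ½ × 39 × (317 − 265) = 1014.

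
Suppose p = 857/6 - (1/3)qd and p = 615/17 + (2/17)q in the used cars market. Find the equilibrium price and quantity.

Set the two price expressions equal: 857/6 - (1/3)q = 615/17 + (2/17)q.
10879/102 = (23/51)q, so q* = 236.5.
p* = 857/6 − (1/3)(236.5) = 64.

p* = 64, q* = 236.5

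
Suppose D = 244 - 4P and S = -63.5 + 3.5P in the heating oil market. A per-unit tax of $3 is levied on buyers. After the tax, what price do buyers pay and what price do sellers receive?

Buyers pay $42.4, sellers receive $39.4

Pre-tax equilibrium: P* = 41, Q* = 80.
Tax on buyers shifts demand to D = 244 − 4(P + 3) = 232 - 4P.
232 - 4P = -63.5 + 3.5P gives seller price Ps = 39.4; buyers pay Pb = 39.4 + 3 = 42.4.
New quantity: Q = 244 − 4(42.4) = 74.4.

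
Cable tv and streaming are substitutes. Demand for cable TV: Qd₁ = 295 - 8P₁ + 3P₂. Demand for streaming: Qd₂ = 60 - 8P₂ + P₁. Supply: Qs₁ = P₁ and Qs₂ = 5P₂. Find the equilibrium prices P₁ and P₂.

P₁ = 4015/114, P₂ = 835/114

Market 1: 295 - 8P₁ + 3P₂ = P₁ → 9P₁ - 3P₂ = 295.
Market 2: 13P₂ - P₁ = 60.
Eliminating P₂: 13×(1) + 3×(2) gives 114P₁ = 4015, so P₁ = 4015/114.
Back-substitute into (2): P₂ = (60 + 1×4015/114) / 13 = 835/114.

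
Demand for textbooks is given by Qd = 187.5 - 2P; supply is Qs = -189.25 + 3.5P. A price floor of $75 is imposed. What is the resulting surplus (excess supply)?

Surplus = 35.75

Equilibrium price would be P* = 68.5, so the floor at 75 binds.
At P = 75: Qd = 37.5, Qs = 73.25.
Surplus = 73.25 − 37.5 = 35.75.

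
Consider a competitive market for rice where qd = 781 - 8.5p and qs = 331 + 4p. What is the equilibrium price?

p* = 36

Set qd = qs: 781 - 8.5p = 331 + 4p.
450 = 12.5p, so p* = 36.
q* = 781 − 8.5(36) = 475.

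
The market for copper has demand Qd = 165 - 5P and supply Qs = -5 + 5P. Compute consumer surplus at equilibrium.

Consumer surplus = 640

Equilibrium: 165 - 5P = -5 + 5P gives P* = 17, Q* = 80.
Demand choke price (Qd = 0): P = 33.
CS = ½(33 − 17)(80) = 640.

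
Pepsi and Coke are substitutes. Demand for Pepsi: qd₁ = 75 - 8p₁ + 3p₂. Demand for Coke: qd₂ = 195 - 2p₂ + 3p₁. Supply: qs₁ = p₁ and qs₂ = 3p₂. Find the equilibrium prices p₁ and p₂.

Market 1: 75 - 8p₁ + 3p₂ = p₁ → 9p₁ - 3p₂ = 75.
Market 2: 5p₂ - 3p₁ = 195.
Eliminating p₂: 5×(1) + 3×(2) gives 36p₁ = 960, so p₁ = 80/3.
Back-substitute into (2): p₂ = (195 + 3×80/3) / 5 = 55.

p₁ = 80/3, p₂ = 55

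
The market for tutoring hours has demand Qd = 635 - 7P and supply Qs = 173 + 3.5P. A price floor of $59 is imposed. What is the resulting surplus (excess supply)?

Equilibrium price would be P* = 44, so the floor at 59 binds.
At P = 59: Qd = 222, Qs = 379.5.
Surplus = 379.5 − 222 = 157.5.

Surplus = 157.5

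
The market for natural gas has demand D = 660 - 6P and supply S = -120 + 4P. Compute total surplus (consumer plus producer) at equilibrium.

Equilibrium: 660 - 6P = -120 + 4P gives P* = 78, Q* = 192.
Demand choke price: P = 110; supply starts at P = 30.
CS = ½(110 − 78)(192) = 3072; PS = ½(78 − 30)(192) = 4608.

Total surplus = 7680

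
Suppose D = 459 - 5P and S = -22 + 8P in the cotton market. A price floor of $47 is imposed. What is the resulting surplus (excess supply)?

Equilibrium price would be P* = 37, so the floor at 47 binds.
At P = 47: D = 224, S = 354.
Surplus = 354 − 224 = 130.

Surplus = 130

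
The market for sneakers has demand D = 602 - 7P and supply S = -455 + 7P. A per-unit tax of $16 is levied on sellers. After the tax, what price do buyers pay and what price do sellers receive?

Buyers pay $83.5, sellers receive $67.5

Pre-tax equilibrium: P* = 75.5, Q* = 73.5.
Tax on sellers shifts supply to S = -455 + 7(P − 16) = -567 + 7P.
602 - 7P = -567 + 7P gives buyer price Pb = 83.5; sellers receive Ps = 83.5 − 16 = 67.5.
New quantity: Q = 602 − 7(83.5) = 17.5.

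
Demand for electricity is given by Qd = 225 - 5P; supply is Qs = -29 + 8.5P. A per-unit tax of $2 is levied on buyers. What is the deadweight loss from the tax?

Pre-tax equilibrium: P* = 508/27, Q* = 3535/27.
Tax on buyers shifts demand to Qd = 225 − 5(P + 2) = 215 - 5P.
215 - 5P = -29 + 8.5P gives seller price Ps = 488/27; buyers pay Pb = 488/27 + 2 = 542/27.
New quantity: Q = 225 − 5(542/27) = 3365/27.
DWL = ½ × 2 × (3535/27 − 3365/27) = 170/27.

Deadweight loss = 170/27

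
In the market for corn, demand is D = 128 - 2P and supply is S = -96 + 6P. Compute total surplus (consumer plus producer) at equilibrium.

Total surplus = 1728

Equilibrium: 128 - 2P = -96 + 6P gives P* = 28, Q* = 72.
Demand choke price: P = 64; supply starts at P = 16.
CS = ½(64 − 28)(72) = 1296; PS = ½(28 − 16)(72) = 432.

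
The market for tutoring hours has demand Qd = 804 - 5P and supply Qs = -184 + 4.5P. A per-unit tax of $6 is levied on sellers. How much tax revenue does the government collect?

Pre-tax equilibrium: P* = 104, Q* = 284.
Tax on sellers shifts supply to Qs = -184 + 4.5(P − 6) = -211 + 4.5P.
804 - 5P = -211 + 4.5P gives buyer price Pb = 2030/19; sellers receive Ps = 2030/19 − 6 = 1916/19.
New quantity: Q = 804 − 5(2030/19) = 5126/19.
Revenue = 6 × 5126/19 = 30756/19.

Tax revenue = 30756/19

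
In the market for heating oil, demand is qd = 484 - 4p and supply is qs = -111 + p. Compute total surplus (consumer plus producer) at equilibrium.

Total surplus = 40

Equilibrium: 484 - 4p = -111 + p gives p* = 119, q* = 8.
Demand choke price: p = 121; supply starts at p = 111.
CS = ½(121 − 119)(8) = 8; PS = ½(119 − 111)(8) = 32.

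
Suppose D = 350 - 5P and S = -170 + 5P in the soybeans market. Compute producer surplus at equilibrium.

Producer surplus = 810

Equilibrium: 350 - 5P = -170 + 5P gives P* = 52, Q* = 90.
Supply starts at P = 34 (where S = 0).
PS = ½(52 − 34)(90) = 810.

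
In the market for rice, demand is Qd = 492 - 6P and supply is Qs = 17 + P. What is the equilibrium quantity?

Set Qd = Qs: 492 - 6P = 17 + P.
475 = 7P, so P* = 475/7.
Q* = 492 − 6(475/7) = 594/7.

Q* = 594/7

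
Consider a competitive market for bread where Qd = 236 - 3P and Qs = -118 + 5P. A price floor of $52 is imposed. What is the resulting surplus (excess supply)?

Surplus = 62

Equilibrium price would be P* = 44.25, so the floor at 52 binds.
At P = 52: Qd = 80, Qs = 142.
Surplus = 142 − 80 = 62.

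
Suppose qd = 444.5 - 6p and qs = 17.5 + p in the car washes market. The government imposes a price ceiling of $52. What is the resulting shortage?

Shortage = 63

Equilibrium price would be p* = 61, so the ceiling at 52 binds.
At p = 52: qd = 444.5 − 6(52) = 132.5, qs = 17.5 + 1(52) = 69.5.
Shortage = 132.5 − 69.5 = 63.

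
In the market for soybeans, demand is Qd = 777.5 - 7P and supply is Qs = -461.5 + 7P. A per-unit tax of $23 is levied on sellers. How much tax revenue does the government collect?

Tax revenue = 1782.5

Pre-tax equilibrium: P* = 88.5, Q* = 158.
Tax on sellers shifts supply to Qs = -461.5 + 7(P − 23) = -622.5 + 7P.
777.5 - 7P = -622.5 + 7P gives buyer price Pb = 100; sellers receive Ps = 100 − 23 = 77.
New quantity: Q = 777.5 − 7(100) = 77.5.
Revenue = 23 × 77.5 = 1782.5.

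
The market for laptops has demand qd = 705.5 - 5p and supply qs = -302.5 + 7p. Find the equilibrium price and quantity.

Set qd = qs: 705.5 - 5p = -302.5 + 7p.
1008 = 12p, so p* = 84.
q* = 705.5 − 5(84) = 285.5.

p* = 84, q* = 285.5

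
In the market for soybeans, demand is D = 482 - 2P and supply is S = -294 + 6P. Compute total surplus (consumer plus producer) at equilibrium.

Equilibrium: 482 - 2P = -294 + 6P gives P* = 97, Q* = 288.
Demand choke price: P = 241; supply starts at P = 49.
CS = ½(241 − 97)(288) = 20736; PS = ½(97 − 49)(288) = 6912.

Total surplus = 27648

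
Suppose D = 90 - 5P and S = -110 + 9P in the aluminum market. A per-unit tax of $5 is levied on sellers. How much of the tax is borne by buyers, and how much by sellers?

Pre-tax equilibrium: P* = 100/7, Q* = 130/7.
Tax on sellers shifts supply to S = -110 + 9(P − 5) = -155 + 9P.
90 - 5P = -155 + 9P gives buyer price Pb = 17.5; sellers receive Ps = 17.5 − 5 = 12.5.
New quantity: Q = 90 − 5(17.5) = 2.5.
Buyer burden = 17.5 − 100/7 = 45/14; seller burden = 100/7 − 12.5 = 25/14.

Buyers bear 45/14, sellers bear 25/14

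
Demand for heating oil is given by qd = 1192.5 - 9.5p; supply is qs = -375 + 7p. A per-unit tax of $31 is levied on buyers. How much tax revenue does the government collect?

Tax revenue = 168857/33

Pre-tax equilibrium: p* = 95, q* = 290.
Tax on buyers shifts demand to qd = 1192.5 − 9.5(p + 31) = 898 - 9.5p.
898 - 9.5p = -375 + 7p gives seller price ps = 2546/33; buyers pay pb = 2546/33 + 31 = 3569/33.
New quantity: q = 1192.5 − 9.5(3569/33) = 5447/33.
Revenue = 31 × 5447/33 = 168857/33.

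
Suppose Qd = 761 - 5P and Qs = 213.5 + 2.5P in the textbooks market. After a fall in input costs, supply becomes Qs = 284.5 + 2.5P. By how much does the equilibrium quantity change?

Original equilibrium: P* = 73, Q* = 396.
New equilibrium: 761 - 5P = 284.5 + 2.5P, so 476.5 = 7.5P and P' = 953/15; Q' = 761 − 5(953/15) = 1330/3.
Change in quantity: 1330/3 − 396 = 142/3.

ΔQ = 142/3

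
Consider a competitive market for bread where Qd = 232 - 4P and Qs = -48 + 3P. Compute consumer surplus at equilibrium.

Consumer surplus = 648

Equilibrium: 232 - 4P = -48 + 3P gives P* = 40, Q* = 72.
Demand choke price (Qd = 0): P = 58.
CS = ½(58 − 40)(72) = 648.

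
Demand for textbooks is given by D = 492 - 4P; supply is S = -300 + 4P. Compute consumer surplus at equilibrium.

Consumer surplus = 1152

Equilibrium: 492 - 4P = -300 + 4P gives P* = 99, Q* = 96.
Demand choke price (D = 0): P = 123.
CS = ½(123 − 99)(96) = 1152.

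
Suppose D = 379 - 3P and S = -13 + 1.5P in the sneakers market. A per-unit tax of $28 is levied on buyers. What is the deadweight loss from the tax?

Pre-tax equilibrium: P* = 784/9, Q* = 353/3.
Tax on buyers shifts demand to D = 379 − 3(P + 28) = 295 - 3P.
295 - 3P = -13 + 1.5P gives seller price Ps = 616/9; buyers pay Pb = 616/9 + 28 = 868/9.
New quantity: Q = 379 − 3(868/9) = 269/3.
DWL = ½ × 28 × (353/3 − 269/3) = 392.

Deadweight loss = 392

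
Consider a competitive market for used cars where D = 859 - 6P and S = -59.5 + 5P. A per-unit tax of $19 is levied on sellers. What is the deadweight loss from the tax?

Pre-tax equilibrium: P* = 83.5, Q* = 358.
Tax on sellers shifts supply to S = -59.5 + 5(P − 19) = -154.5 + 5P.
859 - 6P = -154.5 + 5P gives buyer price Pb = 2027/22; sellers receive Ps = 2027/22 − 19 = 1609/22.
New quantity: Q = 859 − 6(2027/22) = 3368/11.
DWL = ½ × 19 × (358 − 3368/11) = 5415/11.

Deadweight loss = 5415/11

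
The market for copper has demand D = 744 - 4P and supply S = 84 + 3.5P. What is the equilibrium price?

P* = 88

Set D = S: 744 - 4P = 84 + 3.5P.
660 = 7.5P, so P* = 88.
Q* = 744 − 4(88) = 392.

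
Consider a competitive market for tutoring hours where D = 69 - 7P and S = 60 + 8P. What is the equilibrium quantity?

Set D = S: 69 - 7P = 60 + 8P.
9 = 15P, so P* = 0.6.
Q* = 69 − 7(0.6) = 64.8.

Q* = 64.8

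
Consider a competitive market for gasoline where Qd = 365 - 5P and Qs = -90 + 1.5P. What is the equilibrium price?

Set Qd = Qs: 365 - 5P = -90 + 1.5P.
455 = 6.5P, so P* = 70.
Q* = 365 − 5(70) = 15.

P* = 70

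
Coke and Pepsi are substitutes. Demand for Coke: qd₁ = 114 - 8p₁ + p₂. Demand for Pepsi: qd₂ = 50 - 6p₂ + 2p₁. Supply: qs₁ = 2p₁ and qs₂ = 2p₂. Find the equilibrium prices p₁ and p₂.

p₁ = 37/3, p₂ = 28/3

Market 1: 114 - 8p₁ + p₂ = 2p₁ → 10p₁ - p₂ = 114.
Market 2: 8p₂ - 2p₁ = 50.
Eliminating p₂: 8×(1) + 1×(2) gives 78p₁ = 962, so p₁ = 37/3.
Back-substitute into (2): p₂ = (50 + 2×37/3) / 8 = 28/3.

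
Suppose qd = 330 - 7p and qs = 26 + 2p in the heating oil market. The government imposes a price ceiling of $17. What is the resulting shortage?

Equilibrium price would be p* = 304/9, so the ceiling at 17 binds.
At p = 17: qd = 330 − 7(17) = 211, qs = 26 + 2(17) = 60.
Shortage = 211 − 60 = 151.

Shortage = 151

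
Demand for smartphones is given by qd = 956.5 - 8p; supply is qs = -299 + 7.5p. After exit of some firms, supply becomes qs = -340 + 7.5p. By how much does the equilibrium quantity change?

Δq = -656/31

Original equilibrium: p* = 81, q* = 308.5.
New equilibrium: 956.5 - 8p = -340 + 7.5p, so 1296.5 = 15.5p and p' = 2593/31; q' = 956.5 − 8(2593/31) = 17815/62.
Change in quantity: 17815/62 − 308.5 = -656/31.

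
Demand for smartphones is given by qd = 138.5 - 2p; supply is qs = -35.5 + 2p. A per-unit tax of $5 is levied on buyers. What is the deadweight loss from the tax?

Pre-tax equilibrium: p* = 43.5, q* = 51.5.
Tax on buyers shifts demand to qd = 138.5 − 2(p + 5) = 128.5 - 2p.
128.5 - 2p = -35.5 + 2p gives seller price ps = 41; buyers pay pb = 41 + 5 = 46.
New quantity: q = 138.5 − 2(46) = 46.5.
DWL = ½ × 5 × (51.5 − 46.5) = 12.5.

Deadweight loss = 12.5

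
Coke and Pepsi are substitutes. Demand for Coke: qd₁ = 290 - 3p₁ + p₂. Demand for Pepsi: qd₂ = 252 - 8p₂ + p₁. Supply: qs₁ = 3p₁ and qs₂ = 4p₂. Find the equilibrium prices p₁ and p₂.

Market 1: 290 - 3p₁ + p₂ = 3p₁ → 6p₁ - p₂ = 290.
Market 2: 12p₂ - p₁ = 252.
Eliminating p₂: 12×(1) + 1×(2) gives 71p₁ = 3732, so p₁ = 3732/71.
Back-substitute into (2): p₂ = (252 + 1×3732/71) / 12 = 1802/71.

p₁ = 3732/71, p₂ = 1802/71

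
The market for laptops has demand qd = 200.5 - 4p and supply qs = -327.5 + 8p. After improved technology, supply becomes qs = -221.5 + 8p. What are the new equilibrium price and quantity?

Original equilibrium: p* = 44, q* = 24.5.
New equilibrium: 200.5 - 4p = -221.5 + 8p, so 422 = 12p and p' = 211/6; q' = 200.5 − 4(211/6) = 359/6.

p' = 211/6, q' = 359/6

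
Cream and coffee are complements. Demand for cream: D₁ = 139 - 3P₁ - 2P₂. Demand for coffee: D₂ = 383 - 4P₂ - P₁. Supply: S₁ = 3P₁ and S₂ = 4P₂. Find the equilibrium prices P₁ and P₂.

Market 1: 139 - 3P₁ - 2P₂ = 3P₁ → 6P₁ + 2P₂ = 139.
Market 2: 8P₂ + P₁ = 383.
Eliminating P₂: 8×(1) − 2×(2) gives 46P₁ = 346, so P₁ = 173/23.
Back-substitute into (2): P₂ = (383 − 1×173/23) / 8 = 2159/46.

P₁ = 173/23, P₂ = 2159/46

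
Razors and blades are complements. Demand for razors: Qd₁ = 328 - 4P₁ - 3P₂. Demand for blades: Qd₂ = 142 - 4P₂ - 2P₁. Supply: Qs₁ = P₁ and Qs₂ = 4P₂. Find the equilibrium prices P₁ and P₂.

P₁ = 1099/17, P₂ = 27/17

Market 1: 328 - 4P₁ - 3P₂ = P₁ → 5P₁ + 3P₂ = 328.
Market 2: 8P₂ + 2P₁ = 142.
Eliminating P₂: 8×(1) − 3×(2) gives 34P₁ = 2198, so P₁ = 1099/17.
Back-substitute into (2): P₂ = (142 − 2×1099/17) / 8 = 27/17.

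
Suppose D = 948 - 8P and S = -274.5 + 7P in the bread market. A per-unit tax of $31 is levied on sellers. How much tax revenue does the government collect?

Tax revenue = 83824/15

Pre-tax equilibrium: P* = 81.5, Q* = 296.
Tax on sellers shifts supply to S = -274.5 + 7(P − 31) = -491.5 + 7P.
948 - 8P = -491.5 + 7P gives buyer price Pb = 2879/30; sellers receive Ps = 2879/30 − 31 = 1949/30.
New quantity: Q = 948 − 8(2879/30) = 2704/15.
Revenue = 31 × 2704/15 = 83824/15.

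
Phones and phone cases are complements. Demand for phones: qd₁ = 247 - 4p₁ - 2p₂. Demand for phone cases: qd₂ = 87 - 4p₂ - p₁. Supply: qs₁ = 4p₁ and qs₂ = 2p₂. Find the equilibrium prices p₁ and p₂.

p₁ = 654/23, p₂ = 449/46

Market 1: 247 - 4p₁ - 2p₂ = 4p₁ → 8p₁ + 2p₂ = 247.
Market 2: 6p₂ + p₁ = 87.
Eliminating p₂: 6×(1) − 2×(2) gives 46p₁ = 1308, so p₁ = 654/23.
Back-substitute into (2): p₂ = (87 − 1×654/23) / 6 = 449/46.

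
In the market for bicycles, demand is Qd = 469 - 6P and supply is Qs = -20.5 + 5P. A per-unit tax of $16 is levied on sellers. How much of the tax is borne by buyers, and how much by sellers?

Buyers bear 80/11, sellers bear 96/11

Pre-tax equilibrium: P* = 44.5, Q* = 202.
Tax on sellers shifts supply to Qs = -20.5 + 5(P − 16) = -100.5 + 5P.
469 - 6P = -100.5 + 5P gives buyer price Pb = 1139/22; sellers receive Ps = 1139/22 − 16 = 787/22.
New quantity: Q = 469 − 6(1139/22) = 1742/11.
Buyer burden = 1139/22 − 44.5 = 80/11; seller burden = 44.5 − 787/22 = 96/11.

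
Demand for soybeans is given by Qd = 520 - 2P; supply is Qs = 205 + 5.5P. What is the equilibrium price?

Set Qd = Qs: 520 - 2P = 205 + 5.5P.
315 = 7.5P, so P* = 42.
Q* = 520 − 2(42) = 436.

P* = 42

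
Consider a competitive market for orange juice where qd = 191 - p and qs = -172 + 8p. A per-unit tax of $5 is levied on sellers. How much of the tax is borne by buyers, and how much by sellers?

Buyers bear 40/9, sellers bear 5/9

Pre-tax equilibrium: p* = 121/3, q* = 452/3.
Tax on sellers shifts supply to qs = -172 + 8(p − 5) = -212 + 8p.
191 - p = -212 + 8p gives buyer price pb = 403/9; sellers receive ps = 403/9 − 5 = 358/9.
New quantity: q = 191 − 1(403/9) = 1316/9.
Buyer burden = 403/9 − 121/3 = 40/9; seller burden = 121/3 − 358/9 = 5/9.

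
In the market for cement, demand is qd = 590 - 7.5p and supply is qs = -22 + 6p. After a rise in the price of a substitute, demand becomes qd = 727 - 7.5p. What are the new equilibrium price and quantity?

Original equilibrium: p* = 136/3, q* = 250.
New equilibrium: 727 - 7.5p = -22 + 6p, so 749 = 13.5p and p' = 1498/27; q' = 727 − 7.5(1498/27) = 2798/9.

p' = 1498/27, q' = 2798/9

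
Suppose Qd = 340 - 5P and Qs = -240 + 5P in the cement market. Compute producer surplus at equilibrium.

Producer surplus = 250

Equilibrium: 340 - 5P = -240 + 5P gives P* = 58, Q* = 50.
Supply starts at P = 48 (where Qs = 0).
PS = ½(58 − 48)(50) = 250.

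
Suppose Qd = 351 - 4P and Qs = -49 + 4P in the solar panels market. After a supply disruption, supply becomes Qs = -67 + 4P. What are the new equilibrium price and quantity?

Original equilibrium: P* = 50, Q* = 151.
New equilibrium: 351 - 4P = -67 + 4P, so 418 = 8P and P' = 52.25; Q' = 351 − 4(52.25) = 142.

P' = 52.25, Q' = 142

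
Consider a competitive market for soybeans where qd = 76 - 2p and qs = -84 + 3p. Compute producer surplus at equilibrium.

Producer surplus = 24

Equilibrium: 76 - 2p = -84 + 3p gives p* = 32, q* = 12.
Supply starts at p = 28 (where qs = 0).
PS = ½(32 − 28)(12) = 24.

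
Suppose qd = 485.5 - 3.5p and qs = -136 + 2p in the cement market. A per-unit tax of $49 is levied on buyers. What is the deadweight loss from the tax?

Deadweight loss = 16807/11

Pre-tax equilibrium: p* = 113, q* = 90.
Tax on buyers shifts demand to qd = 485.5 − 3.5(p + 49) = 314 - 3.5p.
314 - 3.5p = -136 + 2p gives seller price ps = 900/11; buyers pay pb = 900/11 + 49 = 1439/11.
New quantity: q = 485.5 − 3.5(1439/11) = 304/11.
DWL = ½ × 49 × (90 − 304/11) = 16807/11.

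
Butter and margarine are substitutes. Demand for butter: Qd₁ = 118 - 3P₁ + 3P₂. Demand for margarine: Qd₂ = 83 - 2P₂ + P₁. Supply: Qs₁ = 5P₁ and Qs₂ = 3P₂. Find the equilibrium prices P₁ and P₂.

Market 1: 118 - 3P₁ + 3P₂ = 5P₁ → 8P₁ - 3P₂ = 118.
Market 2: 5P₂ - P₁ = 83.
Eliminating P₂: 5×(1) + 3×(2) gives 37P₁ = 839, so P₁ = 839/37.
Back-substitute into (2): P₂ = (83 + 1×839/37) / 5 = 782/37.

P₁ = 839/37, P₂ = 782/37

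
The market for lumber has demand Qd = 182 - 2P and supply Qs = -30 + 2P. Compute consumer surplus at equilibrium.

Consumer surplus = 1444

Equilibrium: 182 - 2P = -30 + 2P gives P* = 53, Q* = 76.
Demand choke price (Qd = 0): P = 91.
CS = ½(91 − 53)(76) = 1444.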